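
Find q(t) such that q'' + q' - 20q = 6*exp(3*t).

Characteristic equation r² + r - 20 = 0 factors as (r - 4)(r + 5) = 0, so r = 4, -5.
Hence q_h = C1*exp(4*t) + C2*exp(-5*t).
Try q_p = A*exp(3*t). Substituting into the equation and dividing by exp(3*t) gives A = -3/4, so q_p = -3*exp(3*t)/4.

q = -3*exp(3*t)/4 + C1*exp(4*t) + C2*exp(-5*t)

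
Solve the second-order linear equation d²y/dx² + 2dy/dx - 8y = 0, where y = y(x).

Characteristic equation r² + 2r - 8 = 0 factors as (r + 4)(r - 2) = 0, so r = -4, 2.
Hence y_h = C1*exp(-4*x) + C2*exp(2*x).

y = C1*exp(-4*x) + C2*exp(2*x)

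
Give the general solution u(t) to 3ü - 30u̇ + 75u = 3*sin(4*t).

u = 9*sin(4*t)/1681 + 40*cos(4*t)/1681 + C1*exp(5*t) + C2*t*exp(5*t)

Divide through by 3: u'' - 10u' + 25u = sin(4*t).
Characteristic equation r² - 10r + 25 = 0 has discriminant (-10)² - 4·(25) = 0, so r = 5 is a repeated root.
Hence u_h = (C1 + C2*t)*exp(5*t).
Try u_p = A*cos(4*t) + B*sin(4*t). Substituting and equating the coefficients of cos(4t) and sin(4t) gives A = 40/1681, B = 9/1681, so u_p = 9*sin(4*t)/1681 + 40*cos(4*t)/1681.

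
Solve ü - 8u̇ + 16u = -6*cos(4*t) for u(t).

Characteristic equation r² - 8r + 16 = 0 has discriminant (-8)² - 4·(16) = 0, so r = 4 is a repeated root.
Hence u_h = (C1 + C2*t)*exp(4*t).
Try u_p = A*cos(4*t) + B*sin(4*t). Substituting and equating the coefficients of cos(4t) and sin(4t) gives A = 0, B = 3/16, so u_p = 3*sin(4*t)/16.

u = 3*sin(4*t)/16 + C1*exp(4*t) + C2*t*exp(4*t)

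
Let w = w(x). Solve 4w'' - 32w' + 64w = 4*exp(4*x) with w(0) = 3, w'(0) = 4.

Divide through by 4: w'' - 8w' + 16w = exp(4*x).
Characteristic equation r² - 8r + 16 = 0 has discriminant (-8)² - 4·(16) = 0, so r = 4 is a repeated root.
Hence w_h = (C1 + C2*x)*exp(4*x).
Since exp(4*x) solves the homogeneous equation (r = 4 is a root of multiplicity 2), multiply the trial by x^2. Try w_p = A*x^2*exp(4*x). Substituting into the equation and dividing by exp(4*x) gives A = 1/2, so w_p = x^2*exp(4*x)/2.
General solution: w = C1*exp(4*x) + x^2*exp(4*x)/2 + C2*x*exp(4*x).
Apply the initial conditions: w(0) = C1 = 3 and w'(0) = C2 + 4*C1 = 4. Solving gives C1 = 3, C2 = -8.

w = 3*exp(4*x) + x**2*exp(4*x)/2 - 8*x*exp(4*x)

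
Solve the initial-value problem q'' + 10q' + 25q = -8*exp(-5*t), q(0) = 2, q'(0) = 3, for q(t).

q = 2*exp(-5*t) - 4*t**2*exp(-5*t) + 13*t*exp(-5*t)

Characteristic equation r² + 10r + 25 = 0 has discriminant (10)² - 4·(25) = 0, so r = -5 is a repeated root.
Hence q_h = (C1 + C2*t)*exp(-5*t).
Since exp(-5*t) solves the homogeneous equation (r = -5 is a root of multiplicity 2), multiply the trial by t^2. Try q_p = A*t^2*exp(-5*t). Substituting into the equation and dividing by exp(-5*t) gives A = -4, so q_p = -4*t^2*exp(-5*t).
General solution: q = C1*exp(-5*t) - 4*t^2*exp(-5*t) + C2*t*exp(-5*t).
Apply the initial conditions: q(0) = C1 = 2 and q'(0) = C2 - 5*C1 = 3. Solving gives C1 = 2, C2 = 13.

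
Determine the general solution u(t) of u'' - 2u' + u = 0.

Characteristic equation r² - 2r + 1 = 0 has discriminant (-2)² - 4·(1) = 0, so r = 1 is a repeated root.
Hence u_h = (C1 + C2*t)*exp(t).

u = C1*exp(t) + C2*t*exp(t)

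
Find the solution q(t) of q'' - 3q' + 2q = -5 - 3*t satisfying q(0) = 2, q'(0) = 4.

q = -19/4 + 8*exp(t) - 5*exp(2*t)/4 - 3*t/2

Characteristic equation r² - 3r + 2 = 0 factors as (r - 2)(r - 1) = 0, so r = 2, 1.
Hence q_h = C1*exp(2*t) + C2*exp(t).
For the particular solution try q_p = A0 + A1*t. Substituting and matching coefficients of each power of t gives A0 = -19/4, A1 = -3/2, so q_p = -19/4 - 3*t/2.
General solution: q = -19/4 - 3*t/2 + C1*exp(2*t) + C2*exp(t).
Apply the initial conditions: q(0) = -19/4 + C1 + C2 = 2 and q'(0) = -3/2 + C2 + 2*C1 = 4. Solving gives C1 = -5/4, C2 = 8.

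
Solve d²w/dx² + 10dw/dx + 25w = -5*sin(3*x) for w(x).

w = -20*sin(3*x)/289 + 75*cos(3*x)/578 + C1*exp(-5*x) + C2*x*exp(-5*x)

Characteristic equation r² + 10r + 25 = 0 has discriminant (10)² - 4·(25) = 0, so r = -5 is a repeated root.
Hence w_h = (C1 + C2*x)*exp(-5*x).
Try w_p = A*cos(3*x) + B*sin(3*x). Substituting and equating the coefficients of cos(3x) and sin(3x) gives A = 75/578, B = -20/289, so w_p = -20*sin(3*x)/289 + 75*cos(3*x)/578.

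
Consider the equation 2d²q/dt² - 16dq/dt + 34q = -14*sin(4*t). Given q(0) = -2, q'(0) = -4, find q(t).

Divide through by 2: q'' - 8q' + 17q = -7*sin(4*t).
Characteristic equation r² - 8r + 17 = 0 has discriminant (-8)² - 4·(17) = -4 < 0, so r = 4 ± i.
Hence q_h = C1*cos(t)*exp(4*t) + C2*exp(4*t)*sin(t).
Try q_p = A*cos(4*t) + B*sin(4*t). Substituting and equating the coefficients of cos(4t) and sin(4t) gives A = -224/1025, B = -7/1025, so q_p = -224*cos(4*t)/1025 - 7*sin(4*t)/1025.
General solution: q = -224*cos(4*t)/1025 - 7*sin(4*t)/1025 + C1*cos(t)*exp(4*t) + C2*exp(4*t)*sin(t).
Apply the initial conditions: q(0) = -224/1025 + C1 = -2 and q'(0) = -28/1025 + C2 + 4*C1 = -4. Solving gives C1 = -1826/1025, C2 = 3232/1025.

q = -224*cos(4*t)/1025 - 7*sin(4*t)/1025 - 1826*cos(t)*exp(4*t)/1025 + 3232*exp(4*t)*sin(t)/1025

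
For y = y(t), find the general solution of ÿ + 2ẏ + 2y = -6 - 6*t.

y = -3*t + C1*cos(t)*exp(-t) + C2*exp(-t)*sin(t)

Characteristic equation r² + 2r + 2 = 0 has discriminant (2)² - 4·(2) = -4 < 0, so r = -1 ± i.
Hence y_h = C1*cos(t)*exp(-t) + C2*exp(-t)*sin(t).
For the particular solution try y_p = A0 + A1*t. Substituting and matching coefficients of each power of t gives A0 = 0, A1 = -3, so y_p = -3*t.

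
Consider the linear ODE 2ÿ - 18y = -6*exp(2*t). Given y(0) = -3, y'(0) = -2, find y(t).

y = -19*exp(-3*t)/15 - 7*exp(3*t)/3 + 3*exp(2*t)/5

Divide through by 2: y'' - 9y = -3*exp(2*t).
Characteristic equation r² - 9 = 0 factors as (r - 3)(r + 3) = 0, so r = 3, -3.
Hence y_h = C1*exp(3*t) + C2*exp(-3*t).
Try y_p = A*exp(2*t). Substituting into the equation and dividing by exp(2*t) gives A = 3/5, so y_p = 3*exp(2*t)/5.
General solution: y = 3*exp(2*t)/5 + C1*exp(3*t) + C2*exp(-3*t).
Apply the initial conditions: y(0) = 3/5 + C1 + C2 = -3 and y'(0) = 6/5 - 3*C2 + 3*C1 = -2. Solving gives C1 = -7/3, C2 = -19/15.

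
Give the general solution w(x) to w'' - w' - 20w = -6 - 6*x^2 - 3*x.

Characteristic equation r² - r - 20 = 0 factors as (r + 4)(r - 5) = 0, so r = -4, 5.
Hence w_h = C1*exp(-4*x) + C2*exp(5*x).
For the particular solution try w_p = A0 + A1*x + A2*x^2. Substituting and matching coefficients of each power of x gives A0 = 81/250, A1 = 3/25, A2 = 3/10, so w_p = 81/250 + 3*x^2/10 + 3*x/25.

w = 81/250 + 3*x**2/10 + 3*x/25 + C1*exp(-4*x) + C2*exp(5*x)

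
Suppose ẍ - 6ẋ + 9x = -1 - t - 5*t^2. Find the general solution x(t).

Characteristic equation r² - 6r + 9 = 0 has discriminant (-6)² - 4·(9) = 0, so r = 3 is a repeated root.
Hence x_h = (C1 + C2*t)*exp(3*t).
For the particular solution try x_p = A0 + A1*t + A2*t^2. Substituting and matching coefficients of each power of t gives A0 = -5/9, A1 = -23/27, A2 = -5/9, so x_p = -5/9 - 23*t/27 - 5*t^2/9.

x = -5/9 - 23*t/27 - 5*t**2/9 + C1*exp(3*t) + C2*t*exp(3*t)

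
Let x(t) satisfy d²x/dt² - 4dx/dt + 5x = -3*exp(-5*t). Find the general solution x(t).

Characteristic equation r² - 4r + 5 = 0 has discriminant (-4)² - 4·(5) = -4 < 0, so r = 2 ± i.
Hence x_h = C1*cos(t)*exp(2*t) + C2*exp(2*t)*sin(t).
Try x_p = A*exp(-5*t). Substituting into the equation and dividing by exp(-5*t) gives A = -3/50, so x_p = -3*exp(-5*t)/50.

x = -3*exp(-5*t)/50 + C1*cos(t)*exp(2*t) + C2*exp(2*t)*sin(t)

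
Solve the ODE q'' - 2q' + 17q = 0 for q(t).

q = C1*cos(4*t)*exp(t) + C2*exp(t)*sin(4*t)

Characteristic equation r² - 2r + 17 = 0 has discriminant (-2)² - 4·(17) = -64 < 0, so r = 1 ± 4i.
Hence q_h = C1*cos(4*t)*exp(t) + C2*exp(t)*sin(4*t).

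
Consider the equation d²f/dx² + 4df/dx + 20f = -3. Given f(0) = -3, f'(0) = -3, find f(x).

Characteristic equation r² + 4r + 20 = 0 has discriminant (4)² - 4·(20) = -64 < 0, so r = -2 ± 4i.
Hence f_h = C1*cos(4*x)*exp(-2*x) + C2*exp(-2*x)*sin(4*x).
For the particular solution try f_p = A0. Substituting and matching coefficients of each power of x gives A0 = -3/20, so f_p = -3/20.
General solution: f = -3/20 + C1*cos(4*x)*exp(-2*x) + C2*exp(-2*x)*sin(4*x).
Apply the initial conditions: f(0) = -3/20 + C1 = -3 and f'(0) = -2*C1 + 4*C2 = -3. Solving gives C1 = -57/20, C2 = -87/40.

f = -3/20 - 87*exp(-2*x)*sin(4*x)/40 - 57*cos(4*x)*exp(-2*x)/20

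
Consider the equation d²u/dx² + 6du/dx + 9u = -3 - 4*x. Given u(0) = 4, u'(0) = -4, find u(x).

u = -1/27 - 4*x/9 + 109*exp(-3*x)/27 + 77*x*exp(-3*x)/9

Characteristic equation r² + 6r + 9 = 0 has discriminant (6)² - 4·(9) = 0, so r = -3 is a repeated root.
Hence u_h = (C1 + C2*x)*exp(-3*x).
For the particular solution try u_p = A0 + A1*x. Substituting and matching coefficients of each power of x gives A0 = -1/27, A1 = -4/9, so u_p = -1/27 - 4*x/9.
General solution: u = -1/27 - 4*x/9 + C1*exp(-3*x) + C2*x*exp(-3*x).
Apply the initial conditions: u(0) = -1/27 + C1 = 4 and u'(0) = -4/9 + C2 - 3*C1 = -4. Solving gives C1 = 109/27, C2 = 77/9.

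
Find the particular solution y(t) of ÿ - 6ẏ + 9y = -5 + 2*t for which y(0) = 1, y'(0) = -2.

y = -11/27 + 2*t/9 + 38*exp(3*t)/27 - 58*t*exp(3*t)/9

Characteristic equation r² - 6r + 9 = 0 has discriminant (-6)² - 4·(9) = 0, so r = 3 is a repeated root.
Hence y_h = (C1 + C2*t)*exp(3*t).
For the particular solution try y_p = A0 + A1*t. Substituting and matching coefficients of each power of t gives A0 = -11/27, A1 = 2/9, so y_p = -11/27 + 2*t/9.
General solution: y = -11/27 + 2*t/9 + C1*exp(3*t) + C2*t*exp(3*t).
Apply the initial conditions: y(0) = -11/27 + C1 = 1 and y'(0) = 2/9 + C2 + 3*C1 = -2. Solving gives C1 = 38/27, C2 = -58/9.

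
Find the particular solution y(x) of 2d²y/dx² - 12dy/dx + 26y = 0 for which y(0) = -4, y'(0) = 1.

y = -4*cos(2*x)*exp(3*x) + 13*exp(3*x)*sin(2*x)/2

Divide through by 2: y'' - 6y' + 13y = 0.
Characteristic equation r² - 6r + 13 = 0 has discriminant (-6)² - 4·(13) = -16 < 0, so r = 3 ± 2i.
Hence y_h = C1*cos(2*x)*exp(3*x) + C2*exp(3*x)*sin(2*x).
Apply the initial conditions: y(0) = C1 = -4 and y'(0) = 2*C2 + 3*C1 = 1. Solving gives C1 = -4, C2 = 13/2.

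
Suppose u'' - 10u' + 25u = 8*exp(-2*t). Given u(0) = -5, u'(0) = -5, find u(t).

u = -253*exp(5*t)/49 + 8*exp(-2*t)/49 + 148*t*exp(5*t)/7

Characteristic equation r² - 10r + 25 = 0 has discriminant (-10)² - 4·(25) = 0, so r = 5 is a repeated root.
Hence u_h = (C1 + C2*t)*exp(5*t).
Try u_p = A*exp(-2*t). Substituting into the equation and dividing by exp(-2*t) gives A = 8/49, so u_p = 8*exp(-2*t)/49.
General solution: u = 8*exp(-2*t)/49 + C1*exp(5*t) + C2*t*exp(5*t).
Apply the initial conditions: u(0) = 8/49 + C1 = -5 and u'(0) = -16/49 + C2 + 5*C1 = -5. Solving gives C1 = -253/49, C2 = 148/7.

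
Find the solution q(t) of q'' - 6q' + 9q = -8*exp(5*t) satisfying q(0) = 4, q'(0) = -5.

Characteristic equation r² - 6r + 9 = 0 has discriminant (-6)² - 4·(9) = 0, so r = 3 is a repeated root.
Hence q_h = (C1 + C2*t)*exp(3*t).
Try q_p = A*exp(5*t). Substituting into the equation and dividing by exp(5*t) gives A = -2, so q_p = -2*exp(5*t).
General solution: q = -2*exp(5*t) + C1*exp(3*t) + C2*t*exp(3*t).
Apply the initial conditions: q(0) = -2 + C1 = 4 and q'(0) = -10 + C2 + 3*C1 = -5. Solving gives C1 = 6, C2 = -13.

q = -2*exp(5*t) + 6*exp(3*t) - 13*t*exp(3*t)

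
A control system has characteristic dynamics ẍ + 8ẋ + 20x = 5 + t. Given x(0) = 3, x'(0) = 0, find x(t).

Characteristic equation r² + 8r + 20 = 0 has discriminant (8)² - 4·(20) = -16 < 0, so r = -4 ± 2i.
Hence x_h = C1*cos(2*t)*exp(-4*t) + C2*exp(-4*t)*sin(2*t).
For the particular solution try x_p = A0 + A1*t. Substituting and matching coefficients of each power of t gives A0 = 23/100, A1 = 1/20, so x_p = 23/100 + t/20.
General solution: x = 23/100 + t/20 + C1*cos(2*t)*exp(-4*t) + C2*exp(-4*t)*sin(2*t).
Apply the initial conditions: x(0) = 23/100 + C1 = 3 and x'(0) = 1/20 - 4*C1 + 2*C2 = 0. Solving gives C1 = 277/100, C2 = 1103/200.

x = 23/100 + t/20 + 277*cos(2*t)*exp(-4*t)/100 + 1103*exp(-4*t)*sin(2*t)/200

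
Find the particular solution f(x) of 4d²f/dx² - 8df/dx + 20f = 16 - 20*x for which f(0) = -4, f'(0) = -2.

f = 2/5 - x - 22*cos(2*x)*exp(x)/5 + 17*exp(x)*sin(2*x)/10

Divide through by 4: f'' - 2f' + 5f = 4 - 5*x.
Characteristic equation r² - 2r + 5 = 0 has discriminant (-2)² - 4·(5) = -16 < 0, so r = 1 ± 2i.
Hence f_h = C1*cos(2*x)*exp(x) + C2*exp(x)*sin(2*x).
For the particular solution try f_p = A0 + A1*x. Substituting and matching coefficients of each power of x gives A0 = 2/5, A1 = -1, so f_p = 2/5 - x.
General solution: f = 2/5 - x + C1*cos(2*x)*exp(x) + C2*exp(x)*sin(2*x).
Apply the initial conditions: f(0) = 2/5 + C1 = -4 and f'(0) = -1 + C1 + 2*C2 = -2. Solving gives C1 = -22/5, C2 = 17/10.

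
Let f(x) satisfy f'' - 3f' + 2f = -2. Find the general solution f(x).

f = -1 + C1*exp(2*x) + C2*exp(x)

Characteristic equation r² - 3r + 2 = 0 factors as (r - 2)(r - 1) = 0, so r = 2, 1.
Hence f_h = C1*exp(2*x) + C2*exp(x).
For the particular solution try f_p = A0. Substituting and matching coefficients of each power of x gives A0 = -1, so f_p = -1.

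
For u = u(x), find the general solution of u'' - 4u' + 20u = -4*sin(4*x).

Characteristic equation r² - 4r + 20 = 0 has discriminant (-4)² - 4·(20) = -64 < 0, so r = 2 ± 4i.
Hence u_h = C1*cos(4*x)*exp(2*x) + C2*exp(2*x)*sin(4*x).
Try u_p = A*cos(4*x) + B*sin(4*x). Substituting and equating the coefficients of cos(4x) and sin(4x) gives A = -4/17, B = -1/17, so u_p = -4*cos(4*x)/17 - sin(4*x)/17.

u = -4*cos(4*x)/17 - sin(4*x)/17 + C1*cos(4*x)*exp(2*x) + C2*exp(2*x)*sin(4*x)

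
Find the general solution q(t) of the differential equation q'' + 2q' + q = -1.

q = -1 + C1*exp(-t) + C2*t*exp(-t)

Characteristic equation r² + 2r + 1 = 0 has discriminant (2)² - 4·(1) = 0, so r = -1 is a repeated root.
Hence q_h = (C1 + C2*t)*exp(-t).
For the particular solution try q_p = A0. Substituting and matching coefficients of each power of t gives A0 = -1, so q_p = -1.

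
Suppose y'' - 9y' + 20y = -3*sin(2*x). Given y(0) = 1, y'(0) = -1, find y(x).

y = -151*exp(5*x)/29 - 27*cos(2*x)/290 - 12*sin(2*x)/145 + 63*exp(4*x)/10

Characteristic equation r² - 9r + 20 = 0 factors as (r - 5)(r - 4) = 0, so r = 5, 4.
Hence y_h = C1*exp(5*x) + C2*exp(4*x).
Try y_p = A*cos(2*x) + B*sin(2*x). Substituting and equating the coefficients of cos(2x) and sin(2x) gives A = -27/290, B = -12/145, so y_p = -27*cos(2*x)/290 - 12*sin(2*x)/145.
General solution: y = -27*cos(2*x)/290 - 12*sin(2*x)/145 + C1*exp(5*x) + C2*exp(4*x).
Apply the initial conditions: y(0) = -27/290 + C1 + C2 = 1 and y'(0) = -24/145 + 4*C2 + 5*C1 = -1. Solving gives C1 = -151/29, C2 = 63/10.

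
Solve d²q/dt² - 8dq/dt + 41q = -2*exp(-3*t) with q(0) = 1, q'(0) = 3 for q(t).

q = -exp(-3*t)/37 - 44*exp(4*t)*sin(5*t)/185 + 38*cos(5*t)*exp(4*t)/37

Characteristic equation r² - 8r + 41 = 0 has discriminant (-8)² - 4·(41) = -100 < 0, so r = 4 ± 5i.
Hence q_h = C1*cos(5*t)*exp(4*t) + C2*exp(4*t)*sin(5*t).
Try q_p = A*exp(-3*t). Substituting into the equation and dividing by exp(-3*t) gives A = -1/37, so q_p = -exp(-3*t)/37.
General solution: q = -exp(-3*t)/37 + C1*cos(5*t)*exp(4*t) + C2*exp(4*t)*sin(5*t).
Apply the initial conditions: q(0) = -1/37 + C1 = 1 and q'(0) = 3/37 + 4*C1 + 5*C2 = 3. Solving gives C1 = 38/37, C2 = -44/185.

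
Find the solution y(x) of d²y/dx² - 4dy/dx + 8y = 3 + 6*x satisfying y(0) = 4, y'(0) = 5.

Characteristic equation r² - 4r + 8 = 0 has discriminant (-4)² - 4·(8) = -16 < 0, so r = 2 ± 2i.
Hence y_h = C1*cos(2*x)*exp(2*x) + C2*exp(2*x)*sin(2*x).
For the particular solution try y_p = A0 + A1*x. Substituting and matching coefficients of each power of x gives A0 = 3/4, A1 = 3/4, so y_p = 3/4 + 3*x/4.
General solution: y = 3/4 + 3*x/4 + C1*cos(2*x)*exp(2*x) + C2*exp(2*x)*sin(2*x).
Apply the initial conditions: y(0) = 3/4 + C1 = 4 and y'(0) = 3/4 + 2*C1 + 2*C2 = 5. Solving gives C1 = 13/4, C2 = -9/8.

y = 3/4 + 3*x/4 - 9*exp(2*x)*sin(2*x)/8 + 13*cos(2*x)*exp(2*x)/4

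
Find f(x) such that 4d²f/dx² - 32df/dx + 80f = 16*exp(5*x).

f = 4*exp(5*x)/5 + C1*cos(2*x)*exp(4*x) + C2*exp(4*x)*sin(2*x)

Divide through by 4: f'' - 8f' + 20f = 4*exp(5*x).
Characteristic equation r² - 8r + 20 = 0 has discriminant (-8)² - 4·(20) = -16 < 0, so r = 4 ± 2i.
Hence f_h = C1*cos(2*x)*exp(4*x) + C2*exp(4*x)*sin(2*x).
Try f_p = A*exp(5*x). Substituting into the equation and dividing by exp(5*x) gives A = 4/5, so f_p = 4*exp(5*x)/5.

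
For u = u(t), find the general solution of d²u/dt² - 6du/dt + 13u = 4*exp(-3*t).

u = exp(-3*t)/10 + C1*cos(2*t)*exp(3*t) + C2*exp(3*t)*sin(2*t)

Characteristic equation r² - 6r + 13 = 0 has discriminant (-6)² - 4·(13) = -16 < 0, so r = 3 ± 2i.
Hence u_h = C1*cos(2*t)*exp(3*t) + C2*exp(3*t)*sin(2*t).
Try u_p = A*exp(-3*t). Substituting into the equation and dividing by exp(-3*t) gives A = 1/10, so u_p = exp(-3*t)/10.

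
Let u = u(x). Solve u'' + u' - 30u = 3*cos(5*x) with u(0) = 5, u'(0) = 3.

Characteristic equation r² + r - 30 = 0 factors as (r - 5)(r + 6) = 0, so r = 5, -6.
Hence u_h = C1*exp(5*x) + C2*exp(-6*x).
Try u_p = A*cos(5*x) + B*sin(5*x). Substituting and equating the coefficients of cos(5x) and sin(5x) gives A = -33/610, B = 3/610, so u_p = -33*cos(5*x)/610 + 3*sin(5*x)/610.
General solution: u = -33*cos(5*x)/610 + 3*sin(5*x)/610 + C1*exp(5*x) + C2*exp(-6*x).
Apply the initial conditions: u(0) = -33/610 + C1 + C2 = 5 and u'(0) = 3/122 - 6*C2 + 5*C1 = 3. Solving gives C1 = 333/110, C2 = 1360/671.

u = -33*cos(5*x)/610 + 3*sin(5*x)/610 + 333*exp(5*x)/110 + 1360*exp(-6*x)/671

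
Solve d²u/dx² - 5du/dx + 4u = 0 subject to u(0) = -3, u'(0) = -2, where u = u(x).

u = -10*exp(x)/3 + exp(4*x)/3

Characteristic equation r² - 5r + 4 = 0 factors as (r - 1)(r - 4) = 0, so r = 1, 4.
Hence u_h = C1*exp(x) + C2*exp(4*x).
Apply the initial conditions: u(0) = C1 + C2 = -3 and u'(0) = C1 + 4*C2 = -2. Solving gives C1 = -10/3, C2 = 1/3.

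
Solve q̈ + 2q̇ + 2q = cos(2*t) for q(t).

Characteristic equation r² + 2r + 2 = 0 has discriminant (2)² - 4·(2) = -4 < 0, so r = -1 ± i.
Hence q_h = C1*cos(t)*exp(-t) + C2*exp(-t)*sin(t).
Try q_p = A*cos(2*t) + B*sin(2*t). Substituting and equating the coefficients of cos(2t) and sin(2t) gives A = -1/10, B = 1/5, so q_p = -cos(2*t)/10 + sin(2*t)/5.

q = -cos(2*t)/10 + sin(2*t)/5 + C1*cos(t)*exp(-t) + C2*exp(-t)*sin(t)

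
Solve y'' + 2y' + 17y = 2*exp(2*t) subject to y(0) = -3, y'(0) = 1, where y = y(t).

Characteristic equation r² + 2r + 17 = 0 has discriminant (2)² - 4·(17) = -64 < 0, so r = -1 ± 4i.
Hence y_h = C1*cos(4*t)*exp(-t) + C2*exp(-t)*sin(4*t).
Try y_p = A*exp(2*t). Substituting into the equation and dividing by exp(2*t) gives A = 2/25, so y_p = 2*exp(2*t)/25.
General solution: y = 2*exp(2*t)/25 + C1*cos(4*t)*exp(-t) + C2*exp(-t)*sin(4*t).
Apply the initial conditions: y(0) = 2/25 + C1 = -3 and y'(0) = 4/25 - C1 + 4*C2 = 1. Solving gives C1 = -77/25, C2 = -14/25.

y = 2*exp(2*t)/25 - 77*cos(4*t)*exp(-t)/25 - 14*exp(-t)*sin(4*t)/25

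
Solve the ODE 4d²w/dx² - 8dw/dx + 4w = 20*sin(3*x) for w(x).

w = -2*sin(3*x)/5 + 3*cos(3*x)/10 + C1*exp(x) + C2*x*exp(x)

Divide through by 4: w'' - 2w' + w = 5*sin(3*x).
Characteristic equation r² - 2r + 1 = 0 has discriminant (-2)² - 4·(1) = 0, so r = 1 is a repeated root.
Hence w_h = (C1 + C2*x)*exp(x).
Try w_p = A*cos(3*x) + B*sin(3*x). Substituting and equating the coefficients of cos(3x) and sin(3x) gives A = 3/10, B = -2/5, so w_p = -2*sin(3*x)/5 + 3*cos(3*x)/10.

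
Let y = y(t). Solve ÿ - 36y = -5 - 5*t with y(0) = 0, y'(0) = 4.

y = 5/36 - 169*exp(-6*t)/432 + 5*t/36 + 109*exp(6*t)/432

Characteristic equation r² - 36 = 0 factors as (r + 6)(r - 6) = 0, so r = -6, 6.
Hence y_h = C1*exp(-6*t) + C2*exp(6*t).
For the particular solution try y_p = A0 + A1*t. Substituting and matching coefficients of each power of t gives A0 = 5/36, A1 = 5/36, so y_p = 5/36 + 5*t/36.
General solution: y = 5/36 + 5*t/36 + C1*exp(-6*t) + C2*exp(6*t).
Apply the initial conditions: y(0) = 5/36 + C1 + C2 = 0 and y'(0) = 5/36 - 6*C1 + 6*C2 = 4. Solving gives C1 = -169/432, C2 = 109/432.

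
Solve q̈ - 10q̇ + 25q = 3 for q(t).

Characteristic equation r² - 10r + 25 = 0 has discriminant (-10)² - 4·(25) = 0, so r = 5 is a repeated root.
Hence q_h = (C1 + C2*t)*exp(5*t).
For the particular solution try q_p = A0. Substituting and matching coefficients of each power of t gives A0 = 3/25, so q_p = 3/25.

q = 3/25 + C1*exp(5*t) + C2*t*exp(5*t)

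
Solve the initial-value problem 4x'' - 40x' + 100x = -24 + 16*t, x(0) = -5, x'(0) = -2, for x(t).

Divide through by 4: x'' - 10x' + 25x = -6 + 4*t.
Characteristic equation r² - 10r + 25 = 0 has discriminant (-10)² - 4·(25) = 0, so r = 5 is a repeated root.
Hence x_h = (C1 + C2*t)*exp(5*t).
For the particular solution try x_p = A0 + A1*t. Substituting and matching coefficients of each power of t gives A0 = -22/125, A1 = 4/25, so x_p = -22/125 + 4*t/25.
General solution: x = -22/125 + 4*t/25 + C1*exp(5*t) + C2*t*exp(5*t).
Apply the initial conditions: x(0) = -22/125 + C1 = -5 and x'(0) = 4/25 + C2 + 5*C1 = -2. Solving gives C1 = -603/125, C2 = 549/25.

x = -22/125 - 603*exp(5*t)/125 + 4*t/25 + 549*t*exp(5*t)/25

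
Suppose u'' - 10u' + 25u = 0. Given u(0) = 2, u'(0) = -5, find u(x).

u = 2*exp(5*x) - 15*x*exp(5*x)

Characteristic equation r² - 10r + 25 = 0 has discriminant (-10)² - 4·(25) = 0, so r = 5 is a repeated root.
Hence u_h = (C1 + C2*x)*exp(5*x).
Apply the initial conditions: u(0) = C1 = 2 and u'(0) = C2 + 5*C1 = -5. Solving gives C1 = 2, C2 = -15.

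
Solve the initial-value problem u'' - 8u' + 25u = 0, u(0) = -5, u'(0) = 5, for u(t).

u = -5*cos(3*t)*exp(4*t) + 25*exp(4*t)*sin(3*t)/3

Characteristic equation r² - 8r + 25 = 0 has discriminant (-8)² - 4·(25) = -36 < 0, so r = 4 ± 3i.
Hence u_h = C1*cos(3*t)*exp(4*t) + C2*exp(4*t)*sin(3*t).
Apply the initial conditions: u(0) = C1 = -5 and u'(0) = 3*C2 + 4*C1 = 5. Solving gives C1 = -5, C2 = 25/3.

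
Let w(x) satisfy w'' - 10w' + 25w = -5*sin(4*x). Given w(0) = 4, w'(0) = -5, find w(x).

Characteristic equation r² - 10r + 25 = 0 has discriminant (-10)² - 4·(25) = 0, so r = 5 is a repeated root.
Hence w_h = (C1 + C2*x)*exp(5*x).
Try w_p = A*cos(4*x) + B*sin(4*x). Substituting and equating the coefficients of cos(4x) and sin(4x) gives A = -200/1681, B = -45/1681, so w_p = -200*cos(4*x)/1681 - 45*sin(4*x)/1681.
General solution: w = -200*cos(4*x)/1681 - 45*sin(4*x)/1681 + C1*exp(5*x) + C2*x*exp(5*x).
Apply the initial conditions: w(0) = -200/1681 + C1 = 4 and w'(0) = -180/1681 + C2 + 5*C1 = -5. Solving gives C1 = 6924/1681, C2 = -1045/41.

w = -200*cos(4*x)/1681 - 45*sin(4*x)/1681 + 6924*exp(5*x)/1681 - 1045*x*exp(5*x)/41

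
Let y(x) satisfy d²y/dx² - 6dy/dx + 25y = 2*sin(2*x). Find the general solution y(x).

Characteristic equation r² - 6r + 25 = 0 has discriminant (-6)² - 4·(25) = -64 < 0, so r = 3 ± 4i.
Hence y_h = C1*cos(4*x)*exp(3*x) + C2*exp(3*x)*sin(4*x).
Try y_p = A*cos(2*x) + B*sin(2*x). Substituting and equating the coefficients of cos(2x) and sin(2x) gives A = 8/195, B = 14/195, so y_p = 8*cos(2*x)/195 + 14*sin(2*x)/195.

y = 8*cos(2*x)/195 + 14*sin(2*x)/195 + C1*cos(4*x)*exp(3*x) + C2*exp(3*x)*sin(4*x)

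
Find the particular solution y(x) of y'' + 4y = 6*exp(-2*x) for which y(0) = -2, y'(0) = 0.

y = -11*cos(2*x)/4 + 3*exp(-2*x)/4 + 3*sin(2*x)/4

Characteristic equation r² + 4 = 0 has discriminant (0)² - 4·(4) = -16 < 0, so r = ± 2i.
Hence y_h = C1*cos(2*x) + C2*sin(2*x).
Try y_p = A*exp(-2*x). Substituting into the equation and dividing by exp(-2*x) gives A = 3/4, so y_p = 3*exp(-2*x)/4.
General solution: y = 3*exp(-2*x)/4 + C1*cos(2*x) + C2*sin(2*x).
Apply the initial conditions: y(0) = 3/4 + C1 = -2 and y'(0) = -3/2 + 2*C2 = 0. Solving gives C1 = -11/4, C2 = 3/4.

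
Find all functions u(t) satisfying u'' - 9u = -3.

Characteristic equation r² - 9 = 0 factors as (r + 3)(r - 3) = 0, so r = -3, 3.
Hence u_h = C1*exp(-3*t) + C2*exp(3*t).
For the particular solution try u_p = A0. Substituting and matching coefficients of each power of t gives A0 = 1/3, so u_p = 1/3.

u = 1/3 + C1*exp(-3*t) + C2*exp(3*t)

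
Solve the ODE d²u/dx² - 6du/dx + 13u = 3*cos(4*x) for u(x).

Characteristic equation r² - 6r + 13 = 0 has discriminant (-6)² - 4·(13) = -16 < 0, so r = 3 ± 2i.
Hence u_h = C1*cos(2*x)*exp(3*x) + C2*exp(3*x)*sin(2*x).
Try u_p = A*cos(4*x) + B*sin(4*x). Substituting and equating the coefficients of cos(4x) and sin(4x) gives A = -1/65, B = -8/65, so u_p = -8*sin(4*x)/65 - cos(4*x)/65.

u = -8*sin(4*x)/65 - cos(4*x)/65 + C1*cos(2*x)*exp(3*x) + C2*exp(3*x)*sin(2*x)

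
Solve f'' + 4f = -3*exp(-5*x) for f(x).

f = -3*exp(-5*x)/29 + C1*cos(2*x) + C2*sin(2*x)

Characteristic equation r² + 4 = 0 has discriminant (0)² - 4·(4) = -16 < 0, so r = ± 2i.
Hence f_h = C1*cos(2*x) + C2*sin(2*x).
Try f_p = A*exp(-5*x). Substituting into the equation and dividing by exp(-5*x) gives A = -3/29, so f_p = -3*exp(-5*x)/29.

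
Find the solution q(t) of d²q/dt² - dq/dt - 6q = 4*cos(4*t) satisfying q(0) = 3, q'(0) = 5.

q = -22*cos(4*t)/125 - 4*sin(4*t)/125 + 22*exp(-2*t)/25 + 287*exp(3*t)/125

Characteristic equation r² - r - 6 = 0 factors as (r + 2)(r - 3) = 0, so r = -2, 3.
Hence q_h = C1*exp(-2*t) + C2*exp(3*t).
Try q_p = A*cos(4*t) + B*sin(4*t). Substituting and equating the coefficients of cos(4t) and sin(4t) gives A = -22/125, B = -4/125, so q_p = -22*cos(4*t)/125 - 4*sin(4*t)/125.
General solution: q = -22*cos(4*t)/125 - 4*sin(4*t)/125 + C1*exp(-2*t) + C2*exp(3*t).
Apply the initial conditions: q(0) = -22/125 + C1 + C2 = 3 and q'(0) = -16/125 - 2*C1 + 3*C2 = 5. Solving gives C1 = 22/25, C2 = 287/125.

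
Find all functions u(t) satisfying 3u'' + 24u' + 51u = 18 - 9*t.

Divide through by 3: u'' + 8u' + 17u = 6 - 3*t.
Characteristic equation r² + 8r + 17 = 0 has discriminant (8)² - 4·(17) = -4 < 0, so r = -4 ± i.
Hence u_h = C1*cos(t)*exp(-4*t) + C2*exp(-4*t)*sin(t).
For the particular solution try u_p = A0 + A1*t. Substituting and matching coefficients of each power of t gives A0 = 126/289, A1 = -3/17, so u_p = 126/289 - 3*t/17.

u = 126/289 - 3*t/17 + C1*cos(t)*exp(-4*t) + C2*exp(-4*t)*sin(t)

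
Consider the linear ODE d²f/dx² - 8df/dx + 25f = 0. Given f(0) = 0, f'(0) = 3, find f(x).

Characteristic equation r² - 8r + 25 = 0 has discriminant (-8)² - 4·(25) = -36 < 0, so r = 4 ± 3i.
Hence f_h = C1*cos(3*x)*exp(4*x) + C2*exp(4*x)*sin(3*x).
Apply the initial conditions: f(0) = C1 = 0 and f'(0) = 3*C2 + 4*C1 = 3. Solving gives C1 = 0, C2 = 1.

f = exp(4*x)*sin(3*x)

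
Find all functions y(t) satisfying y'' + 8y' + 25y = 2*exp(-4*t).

y = 2*exp(-4*t)/9 + C1*cos(3*t)*exp(-4*t) + C2*exp(-4*t)*sin(3*t)

Characteristic equation r² + 8r + 25 = 0 has discriminant (8)² - 4·(25) = -36 < 0, so r = -4 ± 3i.
Hence y_h = C1*cos(3*t)*exp(-4*t) + C2*exp(-4*t)*sin(3*t).
Try y_p = A*exp(-4*t). Substituting into the equation and dividing by exp(-4*t) gives A = 2/9, so y_p = 2*exp(-4*t)/9.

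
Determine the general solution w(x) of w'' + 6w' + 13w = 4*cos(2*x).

Characteristic equation r² + 6r + 13 = 0 has discriminant (6)² - 4·(13) = -16 < 0, so r = -3 ± 2i.
Hence w_h = C1*cos(2*x)*exp(-3*x) + C2*exp(-3*x)*sin(2*x).
Try w_p = A*cos(2*x) + B*sin(2*x). Substituting and equating the coefficients of cos(2x) and sin(2x) gives A = 4/25, B = 16/75, so w_p = 4*cos(2*x)/25 + 16*sin(2*x)/75.

w = 4*cos(2*x)/25 + 16*sin(2*x)/75 + C1*cos(2*x)*exp(-3*x) + C2*exp(-3*x)*sin(2*x)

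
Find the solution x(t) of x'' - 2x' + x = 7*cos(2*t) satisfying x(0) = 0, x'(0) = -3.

x = -28*sin(2*t)/25 - 21*cos(2*t)/25 + 21*exp(t)/25 - 8*t*exp(t)/5

Characteristic equation r² - 2r + 1 = 0 has discriminant (-2)² - 4·(1) = 0, so r = 1 is a repeated root.
Hence x_h = (C1 + C2*t)*exp(t).
Try x_p = A*cos(2*t) + B*sin(2*t). Substituting and equating the coefficients of cos(2t) and sin(2t) gives A = -21/25, B = -28/25, so x_p = -28*sin(2*t)/25 - 21*cos(2*t)/25.
General solution: x = -28*sin(2*t)/25 - 21*cos(2*t)/25 + C1*exp(t) + C2*t*exp(t).
Apply the initial conditions: x(0) = -21/25 + C1 = 0 and x'(0) = -56/25 + C1 + C2 = -3. Solving gives C1 = 21/25, C2 = -8/5.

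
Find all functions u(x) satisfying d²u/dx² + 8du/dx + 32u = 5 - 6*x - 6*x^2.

u = 49/256 - 3*x**2/16 - 3*x/32 + C1*cos(4*x)*exp(-4*x) + C2*exp(-4*x)*sin(4*x)

Characteristic equation r² + 8r + 32 = 0 has discriminant (8)² - 4·(32) = -64 < 0, so r = -4 ± 4i.
Hence u_h = C1*cos(4*x)*exp(-4*x) + C2*exp(-4*x)*sin(4*x).
For the particular solution try u_p = A0 + A1*x + A2*x^2. Substituting and matching coefficients of each power of x gives A0 = 49/256, A1 = -3/32, A2 = -3/16, so u_p = 49/256 - 3*x^2/16 - 3*x/32.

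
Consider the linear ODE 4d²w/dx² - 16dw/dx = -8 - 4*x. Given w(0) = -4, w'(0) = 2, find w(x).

w = -279/64 + x**2/8 + 9*x/16 + 23*exp(4*x)/64

Divide through by 4: w'' - 4w' = -2 - x.
Characteristic equation r² - 4r = 0 factors as (r - 4)r = 0, so r = 4, 0.
Hence w_h = C1*exp(4*x) + C2.
Since 0 is a characteristic root (multiplicity 1), multiply the polynomial trial by x: try w_p = x*(A0 + A1*x). Substituting and matching coefficients of each power of x gives A0 = 9/16, A1 = 1/8, so w_p = x^2/8 + 9*x/16.
General solution: w = C2 + x^2/8 + 9*x/16 + C1*exp(4*x).
Apply the initial conditions: w(0) = C1 + C2 = -4 and w'(0) = 9/16 + 4*C1 = 2. Solving gives C1 = 23/64, C2 = -279/64.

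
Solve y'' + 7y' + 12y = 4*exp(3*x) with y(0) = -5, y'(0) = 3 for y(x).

Characteristic equation r² + 7r + 12 = 0 factors as (r + 3)(r + 4) = 0, so r = -3, -4.
Hence y_h = C1*exp(-3*x) + C2*exp(-4*x).
Try y_p = A*exp(3*x). Substituting into the equation and dividing by exp(3*x) gives A = 2/21, so y_p = 2*exp(3*x)/21.
General solution: y = 2*exp(3*x)/21 + C1*exp(-3*x) + C2*exp(-4*x).
Apply the initial conditions: y(0) = 2/21 + C1 + C2 = -5 and y'(0) = 2/7 - 4*C2 - 3*C1 = 3. Solving gives C1 = -53/3, C2 = 88/7.

y = -53*exp(-3*x)/3 + 2*exp(3*x)/21 + 88*exp(-4*x)/7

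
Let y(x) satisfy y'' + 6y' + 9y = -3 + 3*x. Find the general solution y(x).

Characteristic equation r² + 6r + 9 = 0 has discriminant (6)² - 4·(9) = 0, so r = -3 is a repeated root.
Hence y_h = (C1 + C2*x)*exp(-3*x).
For the particular solution try y_p = A0 + A1*x. Substituting and matching coefficients of each power of x gives A0 = -5/9, A1 = 1/3, so y_p = -5/9 + x/3.

y = -5/9 + x/3 + C1*exp(-3*x) + C2*x*exp(-3*x)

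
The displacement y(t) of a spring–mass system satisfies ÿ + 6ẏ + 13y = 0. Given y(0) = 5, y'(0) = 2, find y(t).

y = 5*cos(2*t)*exp(-3*t) + 17*exp(-3*t)*sin(2*t)/2

Characteristic equation r² + 6r + 13 = 0 has discriminant (6)² - 4·(13) = -16 < 0, so r = -3 ± 2i.
Hence y_h = C1*cos(2*t)*exp(-3*t) + C2*exp(-3*t)*sin(2*t).
Apply the initial conditions: y(0) = C1 = 5 and y'(0) = -3*C1 + 2*C2 = 2. Solving gives C1 = 5, C2 = 17/2.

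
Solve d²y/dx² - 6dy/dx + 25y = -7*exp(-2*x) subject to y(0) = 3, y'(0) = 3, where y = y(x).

Characteristic equation r² - 6r + 25 = 0 has discriminant (-6)² - 4·(25) = -64 < 0, so r = 3 ± 4i.
Hence y_h = C1*cos(4*x)*exp(3*x) + C2*exp(3*x)*sin(4*x).
Try y_p = A*exp(-2*x). Substituting into the equation and dividing by exp(-2*x) gives A = -7/41, so y_p = -7*exp(-2*x)/41.
General solution: y = -7*exp(-2*x)/41 + C1*cos(4*x)*exp(3*x) + C2*exp(3*x)*sin(4*x).
Apply the initial conditions: y(0) = -7/41 + C1 = 3 and y'(0) = 14/41 + 3*C1 + 4*C2 = 3. Solving gives C1 = 130/41, C2 = -281/164.

y = -7*exp(-2*x)/41 - 281*exp(3*x)*sin(4*x)/164 + 130*cos(4*x)*exp(3*x)/41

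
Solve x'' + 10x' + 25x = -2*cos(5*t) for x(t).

Characteristic equation r² + 10r + 25 = 0 has discriminant (10)² - 4·(25) = 0, so r = -5 is a repeated root.
Hence x_h = (C1 + C2*t)*exp(-5*t).
Try x_p = A*cos(5*t) + B*sin(5*t). Substituting and equating the coefficients of cos(5t) and sin(5t) gives A = 0, B = -1/25, so x_p = -sin(5*t)/25.

x = -sin(5*t)/25 + C1*exp(-5*t) + C2*t*exp(-5*t)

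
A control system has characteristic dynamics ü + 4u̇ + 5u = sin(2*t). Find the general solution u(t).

u = -8*cos(2*t)/65 + sin(2*t)/65 + C1*cos(t)*exp(-2*t) + C2*exp(-2*t)*sin(t)

Characteristic equation r² + 4r + 5 = 0 has discriminant (4)² - 4·(5) = -4 < 0, so r = -2 ± i.
Hence u_h = C1*cos(t)*exp(-2*t) + C2*exp(-2*t)*sin(t).
Try u_p = A*cos(2*t) + B*sin(2*t). Substituting and equating the coefficients of cos(2t) and sin(2t) gives A = -8/65, B = 1/65, so u_p = -8*cos(2*t)/65 + sin(2*t)/65.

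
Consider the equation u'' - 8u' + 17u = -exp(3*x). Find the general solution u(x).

Characteristic equation r² - 8r + 17 = 0 has discriminant (-8)² - 4·(17) = -4 < 0, so r = 4 ± i.
Hence u_h = C1*cos(x)*exp(4*x) + C2*exp(4*x)*sin(x).
Try u_p = A*exp(3*x). Substituting into the equation and dividing by exp(3*x) gives A = -1/2, so u_p = -exp(3*x)/2.

u = -exp(3*x)/2 + C1*cos(x)*exp(4*x) + C2*exp(4*x)*sin(x)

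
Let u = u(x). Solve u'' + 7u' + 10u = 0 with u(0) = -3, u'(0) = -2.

Characteristic equation r² + 7r + 10 = 0 factors as (r + 5)(r + 2) = 0, so r = -5, -2.
Hence u_h = C1*exp(-5*x) + C2*exp(-2*x).
Apply the initial conditions: u(0) = C1 + C2 = -3 and u'(0) = -5*C1 - 2*C2 = -2. Solving gives C1 = 8/3, C2 = -17/3.

u = -17*exp(-2*x)/3 + 8*exp(-5*x)/3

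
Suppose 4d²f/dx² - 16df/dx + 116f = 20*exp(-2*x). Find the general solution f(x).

f = 5*exp(-2*x)/41 + C1*cos(5*x)*exp(2*x) + C2*exp(2*x)*sin(5*x)

Divide through by 4: f'' - 4f' + 29f = 5*exp(-2*x).
Characteristic equation r² - 4r + 29 = 0 has discriminant (-4)² - 4·(29) = -100 < 0, so r = 2 ± 5i.
Hence f_h = C1*cos(5*x)*exp(2*x) + C2*exp(2*x)*sin(5*x).
Try f_p = A*exp(-2*x). Substituting into the equation and dividing by exp(-2*x) gives A = 5/41, so f_p = 5*exp(-2*x)/41.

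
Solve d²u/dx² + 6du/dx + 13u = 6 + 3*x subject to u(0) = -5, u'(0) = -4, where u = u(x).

u = 60/169 + 3*x/13 - 1715*exp(-3*x)*sin(2*x)/169 - 905*cos(2*x)*exp(-3*x)/169

Characteristic equation r² + 6r + 13 = 0 has discriminant (6)² - 4·(13) = -16 < 0, so r = -3 ± 2i.
Hence u_h = C1*cos(2*x)*exp(-3*x) + C2*exp(-3*x)*sin(2*x).
For the particular solution try u_p = A0 + A1*x. Substituting and matching coefficients of each power of x gives A0 = 60/169, A1 = 3/13, so u_p = 60/169 + 3*x/13.
General solution: u = 60/169 + 3*x/13 + C1*cos(2*x)*exp(-3*x) + C2*exp(-3*x)*sin(2*x).
Apply the initial conditions: u(0) = 60/169 + C1 = -5 and u'(0) = 3/13 - 3*C1 + 2*C2 = -4. Solving gives C1 = -905/169, C2 = -1715/169.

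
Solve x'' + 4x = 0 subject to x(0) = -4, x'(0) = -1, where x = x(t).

Characteristic equation r² + 4 = 0 has discriminant (0)² - 4·(4) = -16 < 0, so r = ± 2i.
Hence x_h = C1*cos(2*t) + C2*sin(2*t).
Apply the initial conditions: x(0) = C1 = -4 and x'(0) = 2*C2 = -1. Solving gives C1 = -4, C2 = -1/2.

x = -4*cos(2*t) - sin(2*t)/2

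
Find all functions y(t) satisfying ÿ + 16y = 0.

y = C1*cos(4*t) + C2*sin(4*t)

Characteristic equation r² + 16 = 0 has discriminant (0)² - 4·(16) = -64 < 0, so r = ± 4i.
Hence y_h = C1*cos(4*t) + C2*sin(4*t).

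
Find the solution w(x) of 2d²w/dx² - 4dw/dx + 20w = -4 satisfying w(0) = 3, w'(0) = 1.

w = -1/5 - 11*exp(x)*sin(3*x)/15 + 16*cos(3*x)*exp(x)/5

Divide through by 2: w'' - 2w' + 10w = -2.
Characteristic equation r² - 2r + 10 = 0 has discriminant (-2)² - 4·(10) = -36 < 0, so r = 1 ± 3i.
Hence w_h = C1*cos(3*x)*exp(x) + C2*exp(x)*sin(3*x).
For the particular solution try w_p = A0. Substituting and matching coefficients of each power of x gives A0 = -1/5, so w_p = -1/5.
General solution: w = -1/5 + C1*cos(3*x)*exp(x) + C2*exp(x)*sin(3*x).
Apply the initial conditions: w(0) = -1/5 + C1 = 3 and w'(0) = C1 + 3*C2 = 1. Solving gives C1 = 16/5, C2 = -11/15.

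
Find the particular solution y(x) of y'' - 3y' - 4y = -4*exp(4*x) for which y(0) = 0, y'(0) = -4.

Characteristic equation r² - 3r - 4 = 0 factors as (r + 1)(r - 4) = 0, so r = -1, 4.
Hence y_h = C1*exp(-x) + C2*exp(4*x).
Since exp(4*x) solves the homogeneous equation (r = 4 is a root of multiplicity 1), multiply the trial by x. Try y_p = A*x*exp(4*x). Substituting into the equation and dividing by exp(4*x) gives A = -4/5, so y_p = -4*x*exp(4*x)/5.
General solution: y = C1*exp(-x) + C2*exp(4*x) - 4*x*exp(4*x)/5.
Apply the initial conditions: y(0) = C1 + C2 = 0 and y'(0) = -4/5 - C1 + 4*C2 = -4. Solving gives C1 = 16/25, C2 = -16/25.

y = -16*exp(4*x)/25 + 16*exp(-x)/25 - 4*x*exp(4*x)/5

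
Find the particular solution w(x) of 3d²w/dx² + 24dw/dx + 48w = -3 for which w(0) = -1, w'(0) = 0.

Divide through by 3: w'' + 8w' + 16w = -1.
Characteristic equation r² + 8r + 16 = 0 has discriminant (8)² - 4·(16) = 0, so r = -4 is a repeated root.
Hence w_h = (C1 + C2*x)*exp(-4*x).
For the particular solution try w_p = A0. Substituting and matching coefficients of each power of x gives A0 = -1/16, so w_p = -1/16.
General solution: w = -1/16 + C1*exp(-4*x) + C2*x*exp(-4*x).
Apply the initial conditions: w(0) = -1/16 + C1 = -1 and w'(0) = C2 - 4*C1 = 0. Solving gives C1 = -15/16, C2 = -15/4.

w = -1/16 - 15*exp(-4*x)/16 - 15*x*exp(-4*x)/4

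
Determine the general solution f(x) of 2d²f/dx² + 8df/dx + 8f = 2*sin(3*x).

Divide through by 2: f'' + 4f' + 4f = sin(3*x).
Characteristic equation r² + 4r + 4 = 0 has discriminant (4)² - 4·(4) = 0, so r = -2 is a repeated root.
Hence f_h = (C1 + C2*x)*exp(-2*x).
Try f_p = A*cos(3*x) + B*sin(3*x). Substituting and equating the coefficients of cos(3x) and sin(3x) gives A = -12/169, B = -5/169, so f_p = -12*cos(3*x)/169 - 5*sin(3*x)/169.

f = -12*cos(3*x)/169 - 5*sin(3*x)/169 + C1*exp(-2*x) + C2*x*exp(-2*x)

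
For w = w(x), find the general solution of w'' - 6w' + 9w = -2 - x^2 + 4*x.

Characteristic equation r² - 6r + 9 = 0 has discriminant (-6)² - 4·(9) = 0, so r = 3 is a repeated root.
Hence w_h = (C1 + C2*x)*exp(3*x).
For the particular solution try w_p = A0 + A1*x + A2*x^2. Substituting and matching coefficients of each power of x gives A0 = 0, A1 = 8/27, A2 = -1/9, so w_p = -x^2/9 + 8*x/27.

w = -x**2/9 + 8*x/27 + C1*exp(3*x) + C2*x*exp(3*x)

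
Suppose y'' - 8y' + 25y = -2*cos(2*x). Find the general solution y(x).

Characteristic equation r² - 8r + 25 = 0 has discriminant (-8)² - 4·(25) = -36 < 0, so r = 4 ± 3i.
Hence y_h = C1*cos(3*x)*exp(4*x) + C2*exp(4*x)*sin(3*x).
Try y_p = A*cos(2*x) + B*sin(2*x). Substituting and equating the coefficients of cos(2x) and sin(2x) gives A = -42/697, B = 32/697, so y_p = -42*cos(2*x)/697 + 32*sin(2*x)/697.

y = -42*cos(2*x)/697 + 32*sin(2*x)/697 + C1*cos(3*x)*exp(4*x) + C2*exp(4*x)*sin(3*x)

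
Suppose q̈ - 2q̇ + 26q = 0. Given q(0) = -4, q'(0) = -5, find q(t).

Characteristic equation r² - 2r + 26 = 0 has discriminant (-2)² - 4·(26) = -100 < 0, so r = 1 ± 5i.
Hence q_h = C1*cos(5*t)*exp(t) + C2*exp(t)*sin(5*t).
Apply the initial conditions: q(0) = C1 = -4 and q'(0) = C1 + 5*C2 = -5. Solving gives C1 = -4, C2 = -1/5.

q = -4*cos(5*t)*exp(t) - exp(t)*sin(5*t)/5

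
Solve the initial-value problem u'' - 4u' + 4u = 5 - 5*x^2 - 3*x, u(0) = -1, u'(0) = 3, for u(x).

Characteristic equation r² - 4r + 4 = 0 has discriminant (-4)² - 4·(4) = 0, so r = 2 is a repeated root.
Hence u_h = (C1 + C2*x)*exp(2*x).
For the particular solution try u_p = A0 + A1*x + A2*x^2. Substituting and matching coefficients of each power of x gives A0 = -11/8, A1 = -13/4, A2 = -5/4, so u_p = -11/8 - 13*x/4 - 5*x^2/4.
General solution: u = -11/8 - 13*x/4 - 5*x^2/4 + C1*exp(2*x) + C2*x*exp(2*x).
Apply the initial conditions: u(0) = -11/8 + C1 = -1 and u'(0) = -13/4 + C2 + 2*C1 = 3. Solving gives C1 = 3/8, C2 = 11/2.

u = -11/8 - 13*x/4 - 5*x**2/4 + 3*exp(2*x)/8 + 11*x*exp(2*x)/2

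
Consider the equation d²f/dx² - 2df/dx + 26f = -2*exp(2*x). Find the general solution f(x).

f = -exp(2*x)/13 + C1*cos(5*x)*exp(x) + C2*exp(x)*sin(5*x)

Characteristic equation r² - 2r + 26 = 0 has discriminant (-2)² - 4·(26) = -100 < 0, so r = 1 ± 5i.
Hence f_h = C1*cos(5*x)*exp(x) + C2*exp(x)*sin(5*x).
Try f_p = A*exp(2*x). Substituting into the equation and dividing by exp(2*x) gives A = -1/13, so f_p = -exp(2*x)/13.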